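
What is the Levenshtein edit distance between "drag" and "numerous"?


Word 1: "drag" (length 4)
Word 2: "numerous" (length 8)
One optimal edit sequence (insert/delete/substitute each cost 1):
  1. insert 'n'  (+1)
  2. insert 'u'  (+1)
  3. insert 'm'  (+1)
  4. substitute 'd' -> 'e'  (+1)
  5. keep 'r'
  6. insert 'o'  (+1)
  7. substitute 'a' -> 'u'  (+1)
  8. substitute 'g' -> 's'  (+1)
Total edit operations: 7
Edit distance = 7


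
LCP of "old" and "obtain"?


Word 1: "old"
Word 2: "obtain"
Comparing from start:
  Pos 0: 'o' == 'o'
  Pos 1: 'l' != 'b' (stop)
LCP = "o" (length 1)


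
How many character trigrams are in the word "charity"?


Word: "charity" (length 7)
Number of 3-grams = length - 3 + 1 = 7 - 3 + 1
= 5


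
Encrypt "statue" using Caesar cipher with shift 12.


Word: "statue"
Shift: 12
Each letter → (letter + shift) mod 26:
  's' (18) + 12 = 4 → 'e'
  't' (19) + 12 = 5 → 'f'
  'a' (0) + 12 = 12 → 'm'
  't' (19) + 12 = 5 → 'f'
  'u' (20) + 12 = 6 → 'g'
  'e' (4) + 12 = 16 → 'q'
Result = "efmfgq"


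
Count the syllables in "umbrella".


Word: "umbrella"
Syllable breakdown: um-brel-la
Counting: 3 parts
= 3 syllables


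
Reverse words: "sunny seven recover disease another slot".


Original: "sunny seven recover disease another slot"
Words (1..n): sunny | seven | recover | disease | another | slot
Reversed (n..1): slot | another | disease | recover | seven | sunny
Result = "slot another disease recover seven sunny"


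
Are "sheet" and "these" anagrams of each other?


Word 1: "sheet" → sorted: eehst
Word 2: "these" → sorted: eehst
Same letters? eehst == eehst
Anagram = Yes


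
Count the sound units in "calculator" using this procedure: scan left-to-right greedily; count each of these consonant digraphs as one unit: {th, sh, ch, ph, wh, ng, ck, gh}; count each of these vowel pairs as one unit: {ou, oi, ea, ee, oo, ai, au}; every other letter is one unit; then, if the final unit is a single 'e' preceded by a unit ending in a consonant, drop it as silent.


Word: "calculator" (10 letters)
Left-to-right scan:
  [1] 'c' (letter)
  [2] 'a' (letter)
  [3] 'l' (letter)
  [4] 'c' (letter)
  [5] 'u' (letter)
  [6] 'l' (letter)
  [7] 'a' (letter)
  [8] 't' (letter)
  [9] 'o' (letter)
  [10] 'r' (letter)
Units from scan: 10
Sound units = 10 units


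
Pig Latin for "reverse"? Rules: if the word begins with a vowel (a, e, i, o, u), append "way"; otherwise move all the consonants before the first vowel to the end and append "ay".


Word: "reverse"
Starts with consonant(s) → move to end, add 'ay'
Consonant cluster: "r"
Pig Latin = "everseray"


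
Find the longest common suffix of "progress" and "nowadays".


Word 1: "progress"
Word 2: "nowadays"
Comparing from end:
  Pos -1: 's' == 's'
  Pos -2: 's' != 'y' (stop)
LCS = "s" (length 1)


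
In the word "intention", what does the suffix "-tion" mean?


Suffix: -tion
As in: intention -> intend + -tion, with a spelling change
Meaning = act or process


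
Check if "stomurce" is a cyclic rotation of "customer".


Word: "customer", Candidate: "stomurce"
Method: check if candidate is substring of word+word
"customercustomer" contains "stomurce"? No
Is rotation = No


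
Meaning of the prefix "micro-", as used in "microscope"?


Prefix: micro-
As in: microscope -> micro- + scope
Meaning = small


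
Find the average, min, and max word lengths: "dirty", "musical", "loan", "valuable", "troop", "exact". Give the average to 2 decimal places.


Lengths: "dirty"=5, "musical"=7, "loan"=4, "valuable"=8, "troop"=5, "exact"=5
Sum = 34, Count = 6
Average = 34/6 = 5.67
= avg=5.67, min=4, max=8


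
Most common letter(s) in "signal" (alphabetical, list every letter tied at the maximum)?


Word: "signal"
Letter counts:
  'a': 1
  'g': 1
  'i': 1
  'l': 1
  'n': 1
  's': 1
Maximum count = 1
Most frequent = 'a', 'g', 'i', 'l', 'n', 's' (1 time each)


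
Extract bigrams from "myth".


Word: "myth" (length 4)
Number of bigrams = 4 - 2 + 1 = 3
  Position 0: "my"
  Position 1: "yt"
  Position 2: "th"
Bigrams = "my", "yt", "th"


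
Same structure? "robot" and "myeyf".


Pattern of "robot": [0, 1, 2, 1, 3]
Pattern of "myeyf": [0, 1, 2, 1, 3]
Patterns match
Same pattern = Yes


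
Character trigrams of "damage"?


Word: "damage" (length 6)
Number of trigrams = 6 - 3 + 1 = 4
  Position 0: "dam"
  Position 1: "ama"
  Position 2: "mag"
  Position 3: "age"
Trigrams = "dam", "ama", "mag", "age"


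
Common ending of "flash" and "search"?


Word 1: "flash"
Word 2: "search"
Comparing from end:
  Pos -1: 'h' == 'h'
  Pos -2: 's' != 'c' (stop)
LCS = "h" (length 1)


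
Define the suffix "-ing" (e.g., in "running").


Suffix: -ing
Example: running = run + -ing, with a spelling change
Meaning = present participle


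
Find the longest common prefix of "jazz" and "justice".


Word 1: "jazz"
Word 2: "justice"
Comparing from start:
  Pos 0: 'j' == 'j'
  Pos 1: 'a' != 'u' (stop)
LCP = "j" (length 1)


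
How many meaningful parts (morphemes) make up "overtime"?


Word: "overtime"
Morphemes: over- + time
Each morpheme carries meaning
= 2 morphemes


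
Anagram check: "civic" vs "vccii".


Word 1: "civic" → sorted: cciiv
Word 2: "vccii" → sorted: cciiv
Same letters? cciiv == cciiv
Anagram = Yes


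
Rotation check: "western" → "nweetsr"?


Word: "western", Candidate: "nweetsr"
Method: check if candidate is substring of word+word
"westernwestern" contains "nweetsr"? No
Is rotation = No


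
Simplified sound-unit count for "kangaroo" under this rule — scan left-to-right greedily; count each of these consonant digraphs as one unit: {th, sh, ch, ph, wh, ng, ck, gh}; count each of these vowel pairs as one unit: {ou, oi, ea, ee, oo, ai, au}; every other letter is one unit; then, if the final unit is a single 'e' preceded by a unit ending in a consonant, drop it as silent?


Word: "kangaroo" (8 letters)
Left-to-right scan:
  [1] 'k' (letter)
  [2] 'a' (letter)
  [3] 'ng' (digraph)
  [4] 'a' (letter)
  [5] 'r' (letter)
  [6] 'oo' (vowel-pair)
Units from scan: 6
Sound units = 6 units


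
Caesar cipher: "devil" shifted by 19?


Word: "devil"
Shift: 19
Each letter → (letter + shift) mod 26:
  'd' (3) + 19 = 22 → 'w'
  'e' (4) + 19 = 23 → 'x'
  'v' (21) + 19 = 14 → 'o'
  'i' (8) + 19 = 1 → 'b'
  'l' (11) + 19 = 4 → 'e'
Result = "wxobe"


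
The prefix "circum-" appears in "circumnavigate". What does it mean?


Prefix: circum-
Example: circumnavigate = circum- + navigate
Meaning = around


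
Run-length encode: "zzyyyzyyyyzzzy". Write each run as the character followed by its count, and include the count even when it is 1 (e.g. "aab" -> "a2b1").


String: "zzyyyzyyyyzzzy"
Scanning for consecutive runs:
  'z' x 2
  'y' x 3
  'z' x 1
  'y' x 4
  'z' x 3
  'y' x 1
RLE = "z2y3z1y4z3y1"


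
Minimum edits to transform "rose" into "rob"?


Word 1: "rose" (length 4)
Word 2: "rob" (length 3)
One optimal edit sequence (insert/delete/substitute each cost 1):
  1. keep 'r'
  2. keep 'o'
  3. delete 's'  (+1)
  4. substitute 'e' -> 'b'  (+1)
Total edit operations: 2
Edit distance = 2


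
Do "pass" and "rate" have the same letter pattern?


Pattern of "pass": [0, 1, 2, 2]
Pattern of "rate": [0, 1, 2, 3]
Patterns do not match
Same pattern = No


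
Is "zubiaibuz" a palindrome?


Word: "zubiaibuz"
Reversed: "zubiaibuz"
Forward == Backward? zubiaibuz == zubiaibuz
Palindrome = Yes


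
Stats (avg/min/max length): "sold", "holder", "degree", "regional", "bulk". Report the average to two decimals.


Lengths: "sold"=4, "holder"=6, "degree"=6, "regional"=8, "bulk"=4
Sum = 28, Count = 5
Average = 28/5 = 5.60
= avg=5.60, min=4, max=8


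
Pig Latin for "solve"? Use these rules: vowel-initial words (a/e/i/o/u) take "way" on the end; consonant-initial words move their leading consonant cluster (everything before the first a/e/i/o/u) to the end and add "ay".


Word: "solve"
Starts with consonant(s) → move to end, add 'ay'
Consonant cluster: "s"
Pig Latin = "olvesay"


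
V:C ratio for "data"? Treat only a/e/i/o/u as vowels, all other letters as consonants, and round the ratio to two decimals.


Word: "data"
Vowels (a,e,i,o,u): 2
Consonants: 2
Ratio = 2/2
= 1.00


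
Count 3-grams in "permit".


Word: "permit" (length 6)
Number of 3-grams = length - 3 + 1 = 6 - 3 + 1
= 4


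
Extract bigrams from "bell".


Word: "bell" (length 4)
Number of bigrams = 4 - 2 + 1 = 3
  Position 0: "be"
  Position 1: "el"
  Position 2: "ll"
Bigrams = "be", "el", "ll"


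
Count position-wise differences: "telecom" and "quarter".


Comparing character by character (same length = 7):
  Pos 0: 't' vs 'q' !=
  Pos 1: 'e' vs 'u' !=
  Pos 2: 'l' vs 'a' !=
  Pos 3: 'e' vs 'r' !=
  Pos 4: 'c' vs 't' !=
  Pos 5: 'o' vs 'e' !=
  Pos 6: 'm' vs 'r' !=
Hamming distance = 7


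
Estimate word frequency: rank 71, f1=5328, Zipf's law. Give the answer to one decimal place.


Zipf's law: f(r) = f(1) / r
f(1) = 5328
f(71) = 5328 / 71
= 75.0 occurrences


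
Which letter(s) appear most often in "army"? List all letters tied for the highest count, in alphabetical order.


Word: "army"
Letter counts:
  'a': 1
  'm': 1
  'r': 1
  'y': 1
Maximum count = 1
Most frequent = 'a', 'm', 'r', 'y' (1 time each)


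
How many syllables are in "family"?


Word: "family"
Syllable breakdown: fam | i | ly
Counting: 3 parts
= 3 syllables


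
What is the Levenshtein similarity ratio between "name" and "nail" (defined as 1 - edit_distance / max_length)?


Word 1: "name" (length 4)
Word 2: "nail" (length 4)
One optimal edit sequence:
  1. keep 'n'
  2. keep 'a'
  3. substitute 'm' -> 'i'  (+1)
  4. substitute 'e' -> 'l'  (+1)
Edit distance = 2
Max length = max(4, 4) = 4
Similarity = 1 - 2/4
= 0.5000


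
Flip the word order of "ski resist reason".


Original: "ski resist reason"
Words (1..n): ski | resist | reason
Reversed (n..1): reason | resist | ski
Result = "reason resist ski"


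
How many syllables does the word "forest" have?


Word: "forest"
Syllable breakdown: for | est
Counting: 2 parts
= 2 syllables


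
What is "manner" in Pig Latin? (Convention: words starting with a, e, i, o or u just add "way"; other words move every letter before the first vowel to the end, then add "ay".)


Word: "manner"
Starts with consonant(s) → move to end, add 'ay'
Consonant cluster: "m"
Pig Latin = "annermay"


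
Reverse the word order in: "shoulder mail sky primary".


Original: "shoulder mail sky primary"
Words (1..n): shoulder | mail | sky | primary
Reversed (n..1): primary | sky | mail | shoulder
Result = "primary sky mail shoulder"


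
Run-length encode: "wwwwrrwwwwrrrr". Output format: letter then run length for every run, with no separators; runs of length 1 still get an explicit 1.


String: "wwwwrrwwwwrrrr"
Scanning for consecutive runs:
  'w' x 4
  'r' x 2
  'w' x 4
  'r' x 4
RLE = "w4r2w4r4"


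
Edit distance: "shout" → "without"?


Word 1: "shout" (length 5)
Word 2: "without" (length 7)
One optimal edit sequence (insert/delete/substitute each cost 1):
  1. insert 'w'  (+1)
  2. insert 'i'  (+1)
  3. substitute 's' -> 't'  (+1)
  4. keep 'h'
  5. keep 'o'
  6. keep 'u'
  7. keep 't'
Total edit operations: 3
Edit distance = 3


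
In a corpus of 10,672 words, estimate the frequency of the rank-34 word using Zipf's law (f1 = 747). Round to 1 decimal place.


Zipf's law: f(r) = f(1) / r
f(1) = 747
f(34) = 747 / 34
= 22.0 occurrences


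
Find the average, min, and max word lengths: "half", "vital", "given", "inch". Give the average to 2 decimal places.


Lengths: "half"=4, "vital"=5, "given"=5, "inch"=4
Sum = 18, Count = 4
Average = 18/4 = 4.50
= avg=4.50, min=4, max=5


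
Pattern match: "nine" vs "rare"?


Pattern of "nine": [0, 1, 0, 2]
Pattern of "rare": [0, 1, 0, 2]
Patterns match
Same pattern = Yes


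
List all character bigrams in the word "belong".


Word: "belong" (length 6)
Number of bigrams = 6 - 2 + 1 = 5
  Position 0: "be"
  Position 1: "el"
  Position 2: "lo"
  Position 3: "on"
  Position 4: "ng"
Bigrams = "be", "el", "lo", "on", "ng"


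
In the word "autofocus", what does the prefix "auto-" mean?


Prefix: auto-
Example: autofocus = auto- + focus
Meaning = self


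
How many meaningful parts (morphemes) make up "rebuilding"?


Word: "rebuilding"
Morphemes: re- + build + -ing
Each morpheme carries meaning
= 3 morphemes


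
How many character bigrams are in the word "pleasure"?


Word: "pleasure" (length 8)
Number of 2-grams = length - 2 + 1 = 8 - 2 + 1
= 7


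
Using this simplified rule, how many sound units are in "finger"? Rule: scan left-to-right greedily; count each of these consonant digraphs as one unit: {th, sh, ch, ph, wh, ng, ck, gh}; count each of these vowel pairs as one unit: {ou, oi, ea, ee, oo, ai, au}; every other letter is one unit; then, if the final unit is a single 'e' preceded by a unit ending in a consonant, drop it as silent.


Word: "finger" (6 letters)
Left-to-right scan:
  [1] 'f' (letter)
  [2] 'i' (letter)
  [3] 'ng' (digraph)
  [4] 'e' (letter)
  [5] 'r' (letter)
Units from scan: 5
Sound units = 5 units


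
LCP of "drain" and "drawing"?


Word 1: "drain"
Word 2: "drawing"
Comparing from start:
  Pos 0: 'd' == 'd'
  Pos 1: 'r' == 'r'
  Pos 2: 'a' == 'a'
  Pos 3: 'i' != 'w' (stop)
LCP = "dra" (length 3)


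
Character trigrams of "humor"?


Word: "humor" (length 5)
Number of trigrams = 5 - 3 + 1 = 3
  Position 0: "hum"
  Position 1: "umo"
  Position 2: "mor"
Trigrams = "hum", "umo", "mor"


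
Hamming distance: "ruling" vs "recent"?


Comparing character by character (same length = 6):
  Pos 0: 'r' vs 'r' =
  Pos 1: 'u' vs 'e' !=
  Pos 2: 'l' vs 'c' !=
  Pos 3: 'i' vs 'e' !=
  Pos 4: 'n' vs 'n' =
  Pos 5: 'g' vs 't' !=
Hamming distance = 4


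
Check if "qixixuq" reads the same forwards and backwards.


Word: "qixixuq"
Reversed: "quxixiq"
Forward == Backward? qixixuq != quxixiq
Palindrome = No


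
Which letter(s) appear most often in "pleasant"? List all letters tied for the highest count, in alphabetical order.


Word: "pleasant"
Letter counts:
  'a': 2
  'e': 1
  'l': 1
  'n': 1
  'p': 1
  's': 1
  't': 1
Maximum count = 2
Most frequent = 'a' (2 times each)


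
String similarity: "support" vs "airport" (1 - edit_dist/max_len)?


Word 1: "support" (length 7)
Word 2: "airport" (length 7)
One optimal edit sequence:
  1. substitute 's' -> 'a'  (+1)
  2. substitute 'u' -> 'i'  (+1)
  3. substitute 'p' -> 'r'  (+1)
  4. keep 'p'
  5. keep 'o'
  6. keep 'r'
  7. keep 't'
Edit distance = 3
Max length = max(7, 7) = 7
Similarity = 1 - 3/7
= 0.5714


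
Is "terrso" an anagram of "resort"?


Word 1: "resort" → sorted: eorrst
Word 2: "terrso" → sorted: eorrst
Same letters? eorrst == eorrst
Anagram = Yes


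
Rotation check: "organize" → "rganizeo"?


Word: "organize", Candidate: "rganizeo"
Method: check if candidate is substring of word+word
"organizeorganize" contains "rganizeo"? Yes
Is rotation = Yes


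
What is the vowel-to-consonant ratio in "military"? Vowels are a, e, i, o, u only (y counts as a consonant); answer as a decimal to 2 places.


Word: "military"
Vowels (a,e,i,o,u): 3
Consonants: 5
Ratio = 3/5
= 0.60


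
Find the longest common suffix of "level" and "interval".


Word 1: "level"
Word 2: "interval"
Comparing from end:
  Pos -1: 'l' == 'l'
  Pos -2: 'e' != 'a' (stop)
LCS = "l" (length 1)


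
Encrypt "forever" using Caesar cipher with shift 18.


Word: "forever"
Shift: 18
Each letter → (letter + shift) mod 26:
  'f' (5) + 18 = 23 → 'x'
  'o' (14) + 18 = 6 → 'g'
  'r' (17) + 18 = 9 → 'j'
  'e' (4) + 18 = 22 → 'w'
  'v' (21) + 18 = 13 → 'n'
  'e' (4) + 18 = 22 → 'w'
  'r' (17) + 18 = 9 → 'j'
Result = "xgjwnwj"


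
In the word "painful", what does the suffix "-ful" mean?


Suffix: -ful
Example: painful (pain + -ful)
Meaning = full of


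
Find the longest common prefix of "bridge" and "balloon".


Word 1: "bridge"
Word 2: "balloon"
Comparing from start:
  Pos 0: 'b' == 'b'
  Pos 1: 'r' != 'a' (stop)
LCP = "b" (length 1)


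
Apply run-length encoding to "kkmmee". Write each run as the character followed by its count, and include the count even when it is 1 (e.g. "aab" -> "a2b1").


String: "kkmmee"
Scanning for consecutive runs:
  'k' x 2
  'm' x 2
  'e' x 2
RLE = "k2m2e2"


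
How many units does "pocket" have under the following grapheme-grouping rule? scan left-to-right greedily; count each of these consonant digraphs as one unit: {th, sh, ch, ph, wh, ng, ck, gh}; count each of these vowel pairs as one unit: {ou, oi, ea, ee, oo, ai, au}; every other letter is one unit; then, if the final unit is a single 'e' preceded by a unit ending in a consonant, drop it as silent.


Word: "pocket" (6 letters)
Left-to-right scan:
  1. 'p' (letter)
  2. 'o' (letter)
  3. 'ck' (digraph)
  4. 'e' (letter)
  5. 't' (letter)
Units from scan: 5
Sound units = 5 units


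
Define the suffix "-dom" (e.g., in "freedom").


Suffix: -dom
Example: freedom = free + -dom
Meaning = state / realm


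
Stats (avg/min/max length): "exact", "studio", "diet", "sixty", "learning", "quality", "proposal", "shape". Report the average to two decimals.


Lengths: "exact"=5, "studio"=6, "diet"=4, "sixty"=5, "learning"=8, "quality"=7, "proposal"=8, "shape"=5
Sum = 48, Count = 8
Average = 48/8 = 6.00
= avg=6.00, min=4, max=8


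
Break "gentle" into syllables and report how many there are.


Word: "gentle"
Syllable breakdown: gen / tle
Counting: 2 parts
= 2 syllables


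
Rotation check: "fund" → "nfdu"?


Word: "fund", Candidate: "nfdu"
Method: check if candidate is substring of word+word
"fundfund" contains "nfdu"? No
Is rotation = No


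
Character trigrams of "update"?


Word: "update" (length 6)
Number of trigrams = 6 - 3 + 1 = 4
  Position 0: "upd"
  Position 1: "pda"
  Position 2: "dat"
  Position 3: "ate"
Trigrams = "upd", "pda", "dat", "ate"


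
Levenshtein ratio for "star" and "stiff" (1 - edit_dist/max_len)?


Word 1: "star" (length 4)
Word 2: "stiff" (length 5)
One optimal edit sequence:
  1. keep 's'
  2. keep 't'
  3. insert 'i'  (+1)
  4. substitute 'a' -> 'f'  (+1)
  5. substitute 'r' -> 'f'  (+1)
Edit distance = 3
Max length = max(4, 5) = 5
Similarity = 1 - 3/5
= 0.4000


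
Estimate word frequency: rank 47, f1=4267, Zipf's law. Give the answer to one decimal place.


Zipf's law: f(r) = f(1) / r
f(1) = 4267
f(47) = 4267 / 47
= 90.8 occurrences


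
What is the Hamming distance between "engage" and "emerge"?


Comparing character by character (same length = 6):
  Pos 0: 'e' vs 'e' =
  Pos 1: 'n' vs 'm' !=
  Pos 2: 'g' vs 'e' !=
  Pos 3: 'a' vs 'r' !=
  Pos 4: 'g' vs 'g' =
  Pos 5: 'e' vs 'e' =
Hamming distance = 3


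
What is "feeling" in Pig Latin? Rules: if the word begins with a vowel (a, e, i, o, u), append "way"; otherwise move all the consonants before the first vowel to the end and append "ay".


Word: "feeling"
Starts with consonant(s) → move to end, add 'ay'
Consonant cluster: "f"
Pig Latin = "eelingfay"


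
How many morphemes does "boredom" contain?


Word: "boredom"
Morphemes: bore / -dom
Each morpheme carries meaning
= 2 morphemes


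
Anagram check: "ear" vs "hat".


Word 1: "ear" → sorted: aer
Word 2: "hat" → sorted: aht
Same letters? aer != aht
Anagram = No


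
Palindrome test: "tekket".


Word: "tekket"
Reversed: "tekket"
Forward == Backward? tekket == tekket
Palindrome = Yes


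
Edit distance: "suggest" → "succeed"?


Word 1: "suggest" (length 7)
Word 2: "succeed" (length 7)
One optimal edit sequence (insert/delete/substitute each cost 1):
  1. keep 's'
  2. keep 'u'
  3. substitute 'g' -> 'c'  (+1)
  4. substitute 'g' -> 'c'  (+1)
  5. keep 'e'
  6. substitute 's' -> 'e'  (+1)
  7. substitute 't' -> 'd'  (+1)
Total edit operations: 4
Edit distance = 4


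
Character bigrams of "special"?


Word: "special" (length 7)
Number of bigrams = 7 - 2 + 1 = 6
  Position 0: "sp"
  Position 1: "pe"
  Position 2: "ec"
  Position 3: "ci"
  Position 4: "ia"
  Position 5: "al"
Bigrams = "sp", "pe", "ec", "ci", "ia", "al"


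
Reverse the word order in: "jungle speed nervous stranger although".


Original: "jungle speed nervous stranger although"
Words (1..n): jungle | speed | nervous | stranger | although
Reversed (n..1): although | stranger | nervous | speed | jungle
Result = "although stranger nervous speed jungle"


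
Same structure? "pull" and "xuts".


Pattern of "pull": [0, 1, 2, 2]
Pattern of "xuts": [0, 1, 2, 3]
Patterns do not match
Same pattern = No


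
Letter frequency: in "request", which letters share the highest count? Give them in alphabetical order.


Word: "request"
Letter counts:
  'e': 2
  'q': 1
  'r': 1
  's': 1
  't': 1
  'u': 1
Maximum count = 2
Most frequent = 'e' (2 times each)


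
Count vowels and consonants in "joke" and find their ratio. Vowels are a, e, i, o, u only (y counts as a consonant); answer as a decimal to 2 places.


Word: "joke"
Vowels (a,e,i,o,u): 2
Consonants: 2
Ratio = 2/2
= 1.00


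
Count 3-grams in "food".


Word: "food" (length 4)
Number of 3-grams = length - 3 + 1 = 4 - 3 + 1
= 2


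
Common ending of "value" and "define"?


Word 1: "value"
Word 2: "define"
Comparing from end:
  Pos -1: 'e' == 'e'
  Pos -2: 'u' != 'n' (stop)
LCS = "e" (length 1)


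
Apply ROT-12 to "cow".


Word: "cow"
Shift: 12
Each letter → (letter + shift) mod 26:
  'c' (2) + 12 = 14 → 'o'
  'o' (14) + 12 = 0 → 'a'
  'w' (22) + 12 = 8 → 'i'
Result = "oai"


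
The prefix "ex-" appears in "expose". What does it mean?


Prefix: ex-
Example: expose = ex- + pose
Meaning = out / former


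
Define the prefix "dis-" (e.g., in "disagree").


Prefix: dis-
Example: disagree (dis- + agree)
Meaning = not / opposite


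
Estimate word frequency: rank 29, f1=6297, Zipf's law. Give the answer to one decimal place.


Zipf's law: f(r) = f(1) / r
f(1) = 6297
f(29) = 6297 / 29
= 217.1 occurrences


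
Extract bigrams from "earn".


Word: "earn" (length 4)
Number of bigrams = 4 - 2 + 1 = 3
  Position 0: "ea"
  Position 1: "ar"
  Position 2: "rn"
Bigrams = "ea", "ar", "rn"


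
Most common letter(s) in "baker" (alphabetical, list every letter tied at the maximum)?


Word: "baker"
Letter counts:
  'a': 1
  'b': 1
  'e': 1
  'k': 1
  'r': 1
Maximum count = 1
Most frequent = 'a', 'b', 'e', 'k', 'r' (1 time each)


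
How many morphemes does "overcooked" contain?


Word: "overcooked"
Morphemes: over- / cook / -ed
Each morpheme carries meaning
= 3 morphemes


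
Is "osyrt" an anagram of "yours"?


Word 1: "yours" → sorted: orsuy
Word 2: "osyrt" → sorted: orsty
Same letters? orsuy != orsty
Anagram = No


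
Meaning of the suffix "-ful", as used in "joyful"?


Suffix: -ful
Example: joyful = joy + -ful
Meaning = full of


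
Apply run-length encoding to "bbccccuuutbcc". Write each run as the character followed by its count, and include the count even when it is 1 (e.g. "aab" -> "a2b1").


String: "bbccccuuutbcc"
Scanning for consecutive runs:
  'b' x 2
  'c' x 4
  'u' x 3
  't' x 1
  'b' x 1
  'c' x 2
RLE = "b2c4u3t1b1c2"


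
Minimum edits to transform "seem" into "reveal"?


Word 1: "seem" (length 4)
Word 2: "reveal" (length 6)
One optimal edit sequence (insert/delete/substitute each cost 1):
  1. substitute 's' -> 'r'  (+1)
  2. keep 'e'
  3. insert 'v'  (+1)
  4. keep 'e'
  5. insert 'a'  (+1)
  6. substitute 'm' -> 'l'  (+1)
Total edit operations: 4
Edit distance = 4


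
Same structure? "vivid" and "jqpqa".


Pattern of "vivid": [0, 1, 0, 1, 2]
Pattern of "jqpqa": [0, 1, 2, 1, 3]
Patterns do not match
Same pattern = No


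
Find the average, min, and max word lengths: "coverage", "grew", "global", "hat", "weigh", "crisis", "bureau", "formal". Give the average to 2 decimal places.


Lengths: "coverage"=8, "grew"=4, "global"=6, "hat"=3, "weigh"=5, "crisis"=6, "bureau"=6, "formal"=6
Sum = 44, Count = 8
Average = 44/8 = 5.50
= avg=5.50, min=3, max=8


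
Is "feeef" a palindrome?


Word: "feeef"
Reversed: "feeef"
Forward == Backward? feeef == feeef
Palindrome = Yes


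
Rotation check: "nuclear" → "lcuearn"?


Word: "nuclear", Candidate: "lcuearn"
Method: check if candidate is substring of word+word
"nuclearnuclear" contains "lcuearn"? No
Is rotation = No


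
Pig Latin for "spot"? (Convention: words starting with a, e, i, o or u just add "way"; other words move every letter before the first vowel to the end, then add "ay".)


Word: "spot"
Starts with consonant(s) → move to end, add 'ay'
Consonant cluster: "sp"
Pig Latin = "otspay"


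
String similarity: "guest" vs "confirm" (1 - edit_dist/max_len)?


Word 1: "guest" (length 5)
Word 2: "confirm" (length 7)
One optimal edit sequence:
  1. insert 'c'  (+1)
  2. insert 'o'  (+1)
  3. substitute 'g' -> 'n'  (+1)
  4. substitute 'u' -> 'f'  (+1)
  5. substitute 'e' -> 'i'  (+1)
  6. substitute 's' -> 'r'  (+1)
  7. substitute 't' -> 'm'  (+1)
Edit distance = 7
Max length = max(5, 7) = 7
Similarity = 1 - 7/7
= 0.0000


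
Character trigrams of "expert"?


Word: "expert" (length 6)
Number of trigrams = 6 - 3 + 1 = 4
  Position 0: "exp"
  Position 1: "xpe"
  Position 2: "per"
  Position 3: "ert"
Trigrams = "exp", "xpe", "per", "ert"


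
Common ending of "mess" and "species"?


Word 1: "mess"
Word 2: "species"
Comparing from end:
  Pos -1: 's' == 's'
  Pos -2: 's' != 'e' (stop)
LCS = "s" (length 1)


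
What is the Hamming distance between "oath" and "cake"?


Comparing character by character (same length = 4):
  Pos 0: 'o' vs 'c' !=
  Pos 1: 'a' vs 'a' =
  Pos 2: 't' vs 'k' !=
  Pos 3: 'h' vs 'e' !=
Hamming distance = 3


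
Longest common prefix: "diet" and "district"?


Word 1: "diet"
Word 2: "district"
Comparing from start:
  Pos 0: 'd' == 'd'
  Pos 1: 'i' == 'i'
  Pos 2: 'e' != 's' (stop)
LCP = "di" (length 2)


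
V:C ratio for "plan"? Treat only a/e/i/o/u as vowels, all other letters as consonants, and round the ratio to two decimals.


Word: "plan"
Vowels (a,e,i,o,u): 1
Consonants: 3
Ratio = 1/3
= 0.33


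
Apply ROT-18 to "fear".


Word: "fear"
Shift: 18
Each letter → (letter + shift) mod 26:
  'f' (5) + 18 = 23 → 'x'
  'e' (4) + 18 = 22 → 'w'
  'a' (0) + 18 = 18 → 's'
  'r' (17) + 18 = 9 → 'j'
Result = "xwsj"


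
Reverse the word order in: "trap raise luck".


Original: "trap raise luck"
Words (1..n): trap | raise | luck
Reversed (n..1): luck | raise | trap
Result = "luck raise trap"


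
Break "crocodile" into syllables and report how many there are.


Word: "crocodile"
Syllable breakdown: croc / o / dile
Counting: 3 parts
= 3 syllables


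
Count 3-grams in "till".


Word: "till" (length 4)
Number of 3-grams = length - 3 + 1 = 4 - 3 + 1
= 2


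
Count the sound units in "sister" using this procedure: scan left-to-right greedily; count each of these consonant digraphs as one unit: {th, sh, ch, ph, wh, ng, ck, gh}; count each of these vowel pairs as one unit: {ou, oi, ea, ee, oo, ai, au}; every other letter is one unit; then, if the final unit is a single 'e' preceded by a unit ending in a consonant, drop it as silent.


Word: "sister" (6 letters)
Left-to-right scan:
  [1] 's' (letter)
  [2] 'i' (letter)
  [3] 's' (letter)
  [4] 't' (letter)
  [5] 'e' (letter)
  [6] 'r' (letter)
Units from scan: 6
Sound units = 6 units


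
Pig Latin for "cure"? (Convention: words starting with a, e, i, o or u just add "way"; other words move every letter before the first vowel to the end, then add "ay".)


Word: "cure"
Starts with consonant(s) → move to end, add 'ay'
Consonant cluster: "c"
Pig Latin = "urecay"


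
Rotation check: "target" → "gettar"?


Word: "target", Candidate: "gettar"
Method: check if candidate is substring of word+word
"targettarget" contains "gettar"? Yes
Is rotation = Yes


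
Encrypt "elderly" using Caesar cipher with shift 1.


Word: "elderly"
Shift: 1
Each letter → (letter + shift) mod 26:
  'e' (4) + 1 = 5 → 'f'
  'l' (11) + 1 = 12 → 'm'
  'd' (3) + 1 = 4 → 'e'
  'e' (4) + 1 = 5 → 'f'
  'r' (17) + 1 = 18 → 's'
  'l' (11) + 1 = 12 → 'm'
  'y' (24) + 1 = 25 → 'z'
Result = "fmefsmz"


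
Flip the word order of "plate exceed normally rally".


Original: "plate exceed normally rally"
Words (1..n): plate | exceed | normally | rally
Reversed (n..1): rally | normally | exceed | plate
Result = "rally normally exceed plate"


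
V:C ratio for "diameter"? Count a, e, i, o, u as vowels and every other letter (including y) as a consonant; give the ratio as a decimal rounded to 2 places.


Word: "diameter"
Vowels (a,e,i,o,u): 4
Consonants: 4
Ratio = 4/4
= 1.00


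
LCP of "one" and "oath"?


Word 1: "one"
Word 2: "oath"
Comparing from start:
  Pos 0: 'o' == 'o'
  Pos 1: 'n' != 'a' (stop)
LCP = "o" (length 1)


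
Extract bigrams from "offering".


Word: "offering" (length 8)
Number of bigrams = 8 - 2 + 1 = 7
  Position 0: "of"
  Position 1: "ff"
  Position 2: "fe"
  Position 3: "er"
  Position 4: "ri"
  Position 5: "in"
  Position 6: "ng"
Bigrams = "of", "ff", "fe", "er", "ri", "in", "ng"


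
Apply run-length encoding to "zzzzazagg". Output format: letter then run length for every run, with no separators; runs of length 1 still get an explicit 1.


String: "zzzzazagg"
Scanning for consecutive runs:
  'z' x 4
  'a' x 1
  'z' x 1
  'a' x 1
  'g' x 2
RLE = "z4a1z1a1g2"


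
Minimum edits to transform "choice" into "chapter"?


Word 1: "choice" (length 6)
Word 2: "chapter" (length 7)
One optimal edit sequence (insert/delete/substitute each cost 1):
  1. keep 'c'
  2. keep 'h'
  3. substitute 'o' -> 'a'  (+1)
  4. substitute 'i' -> 'p'  (+1)
  5. substitute 'c' -> 't'  (+1)
  6. keep 'e'
  7. insert 'r'  (+1)
Total edit operations: 4
Edit distance = 4


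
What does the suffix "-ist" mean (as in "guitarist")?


Suffix: -ist
As in: guitarist -> guitar + -ist
Meaning = one who practices


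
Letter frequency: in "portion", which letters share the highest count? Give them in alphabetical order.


Word: "portion"
Letter counts:
  'i': 1
  'n': 1
  'o': 2
  'p': 1
  'r': 1
  't': 1
Maximum count = 2
Most frequent = 'o' (2 times each)


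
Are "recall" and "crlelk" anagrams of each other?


Word 1: "recall" → sorted: acellr
Word 2: "crlelk" → sorted: cekllr
Same letters? acellr != cekllr
Anagram = No


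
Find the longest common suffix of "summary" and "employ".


Word 1: "summary"
Word 2: "employ"
Comparing from end:
  Pos -1: 'y' == 'y'
  Pos -2: 'r' != 'o' (stop)
LCS = "y" (length 1)


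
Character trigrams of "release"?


Word: "release" (length 7)
Number of trigrams = 7 - 3 + 1 = 5
  Position 0: "rel"
  Position 1: "ele"
  Position 2: "lea"
  Position 3: "eas"
  Position 4: "ase"
Trigrams = "rel", "ele", "lea", "eas", "ase"


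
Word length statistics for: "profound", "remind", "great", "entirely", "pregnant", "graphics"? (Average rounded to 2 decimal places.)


Lengths: "profound"=8, "remind"=6, "great"=5, "entirely"=8, "pregnant"=8, "graphics"=8
Sum = 43, Count = 6
Average = 43/6 = 7.17
= avg=7.17, min=5, max=8


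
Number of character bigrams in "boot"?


Word: "boot" (length 4)
Number of 2-grams = length - 2 + 1 = 4 - 2 + 1
= 3


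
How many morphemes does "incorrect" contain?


Word: "incorrect"
Morphemes: in- / correct
Each morpheme carries meaning
= 2 morphemes


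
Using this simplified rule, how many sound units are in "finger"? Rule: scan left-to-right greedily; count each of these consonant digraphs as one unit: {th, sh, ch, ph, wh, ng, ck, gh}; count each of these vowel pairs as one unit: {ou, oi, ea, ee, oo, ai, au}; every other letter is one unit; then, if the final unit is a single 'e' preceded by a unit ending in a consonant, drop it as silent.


Word: "finger" (6 letters)
Left-to-right scan:
  (1) 'f' (letter)
  (2) 'i' (letter)
  (3) 'ng' (digraph)
  (4) 'e' (letter)
  (5) 'r' (letter)
Units from scan: 5
Sound units = 5 units


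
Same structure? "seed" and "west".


Pattern of "seed": [0, 1, 1, 2]
Pattern of "west": [0, 1, 2, 3]
Patterns do not match
Same pattern = No


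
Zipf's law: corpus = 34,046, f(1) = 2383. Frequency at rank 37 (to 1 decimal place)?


Zipf's law: f(r) = f(1) / r
f(1) = 2383
f(37) = 2383 / 37
= 64.4 occurrences


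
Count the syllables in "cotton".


Word: "cotton"
Syllable breakdown: cot · ton
Counting: 2 parts
= 2 syllables


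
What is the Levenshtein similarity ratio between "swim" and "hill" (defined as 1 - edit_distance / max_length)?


Word 1: "swim" (length 4)
Word 2: "hill" (length 4)
One optimal edit sequence:
  1. substitute 's' -> 'h'  (+1)
  2. substitute 'w' -> 'i'  (+1)
  3. substitute 'i' -> 'l'  (+1)
  4. substitute 'm' -> 'l'  (+1)
Edit distance = 4
Max length = max(4, 4) = 4
Similarity = 1 - 4/4
= 0.0000


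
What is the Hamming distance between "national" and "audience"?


Comparing character by character (same length = 8):
  Pos 0: 'n' vs 'a' !=
  Pos 1: 'a' vs 'u' !=
  Pos 2: 't' vs 'd' !=
  Pos 3: 'i' vs 'i' =
  Pos 4: 'o' vs 'e' !=
  Pos 5: 'n' vs 'n' =
  Pos 6: 'a' vs 'c' !=
  Pos 7: 'l' vs 'e' !=
Hamming distance = 6


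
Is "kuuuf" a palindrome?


Word: "kuuuf"
Reversed: "fuuuk"
Forward == Backward? kuuuf != fuuuk
Palindrome = No


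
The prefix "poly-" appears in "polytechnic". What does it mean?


Prefix: poly-
As in: polytechnic -> poly- + technic
Meaning = many


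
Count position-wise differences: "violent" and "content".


Comparing character by character (same length = 7):
  Pos 0: 'v' vs 'c' !=
  Pos 1: 'i' vs 'o' !=
  Pos 2: 'o' vs 'n' !=
  Pos 3: 'l' vs 't' !=
  Pos 4: 'e' vs 'e' =
  Pos 5: 'n' vs 'n' =
  Pos 6: 't' vs 't' =
Hamming distance = 4


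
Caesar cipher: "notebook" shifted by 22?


Word: "notebook"
Shift: 22
Each letter → (letter + shift) mod 26:
  'n' (13) + 22 = 9 → 'j'
  'o' (14) + 22 = 10 → 'k'
  't' (19) + 22 = 15 → 'p'
  'e' (4) + 22 = 0 → 'a'
  'b' (1) + 22 = 23 → 'x'
  'o' (14) + 22 = 10 → 'k'
  'o' (14) + 22 = 10 → 'k'
  'k' (10) + 22 = 6 → 'g'
Result = "jkpaxkkg"


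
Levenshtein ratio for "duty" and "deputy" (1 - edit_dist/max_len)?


Word 1: "duty" (length 4)
Word 2: "deputy" (length 6)
One optimal edit sequence:
  1. keep 'd'
  2. insert 'e'  (+1)
  3. insert 'p'  (+1)
  4. keep 'u'
  5. keep 't'
  6. keep 'y'
Edit distance = 2
Max length = max(4, 6) = 6
Similarity = 1 - 2/6
= 0.6667


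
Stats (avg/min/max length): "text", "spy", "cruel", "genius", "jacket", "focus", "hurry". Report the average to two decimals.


Lengths: "text"=4, "spy"=3, "cruel"=5, "genius"=6, "jacket"=6, "focus"=5, "hurry"=5
Sum = 34, Count = 7
Average = 34/7 = 4.86
= avg=4.86, min=3, max=6


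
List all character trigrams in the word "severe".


Word: "severe" (length 6)
Number of trigrams = 6 - 3 + 1 = 4
  Position 0: "sev"
  Position 1: "eve"
  Position 2: "ver"
  Position 3: "ere"
Trigrams = "sev", "eve", "ver", "ere"


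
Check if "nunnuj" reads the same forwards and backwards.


Word: "nunnuj"
Reversed: "junnun"
Forward == Backward? nunnuj != junnun
Palindrome = No


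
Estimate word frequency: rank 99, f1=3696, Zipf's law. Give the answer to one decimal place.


Zipf's law: f(r) = f(1) / r
f(1) = 3696
f(99) = 3696 / 99
= 37.3 occurrences


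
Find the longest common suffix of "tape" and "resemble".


Word 1: "tape"
Word 2: "resemble"
Comparing from end:
  Pos -1: 'e' == 'e'
  Pos -2: 'p' != 'l' (stop)
LCS = "e" (length 1)


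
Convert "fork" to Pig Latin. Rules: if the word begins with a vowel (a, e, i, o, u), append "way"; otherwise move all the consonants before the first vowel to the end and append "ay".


Word: "fork"
Starts with consonant(s) → move to end, add 'ay'
Consonant cluster: "f"
Pig Latin = "orkfay"


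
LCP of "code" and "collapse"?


Word 1: "code"
Word 2: "collapse"
Comparing from start:
  Pos 0: 'c' == 'c'
  Pos 1: 'o' == 'o'
  Pos 2: 'd' != 'l' (stop)
LCP = "co" (length 2)


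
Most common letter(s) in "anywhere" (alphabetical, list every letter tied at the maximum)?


Word: "anywhere"
Letter counts:
  'a': 1
  'e': 2
  'h': 1
  'n': 1
  'r': 1
  'w': 1
  'y': 1
Maximum count = 2
Most frequent = 'e' (2 times each)


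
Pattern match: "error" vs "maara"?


Pattern of "error": [0, 1, 1, 2, 1]
Pattern of "maara": [0, 1, 1, 2, 1]
Patterns match
Same pattern = Yes


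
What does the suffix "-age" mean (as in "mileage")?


Suffix: -age
Example: mileage (mile + -age)
Meaning = result / collection


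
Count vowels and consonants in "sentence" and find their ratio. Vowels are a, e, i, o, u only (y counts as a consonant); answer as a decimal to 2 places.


Word: "sentence"
Vowels (a,e,i,o,u): 3
Consonants: 5
Ratio = 3/5
= 0.60


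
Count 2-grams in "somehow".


Word: "somehow" (length 7)
Number of 2-grams = length - 2 + 1 = 7 - 2 + 1
= 6


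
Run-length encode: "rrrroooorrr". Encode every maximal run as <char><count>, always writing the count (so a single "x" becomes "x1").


String: "rrrroooorrr"
Scanning for consecutive runs:
  'r' x 4
  'o' x 4
  'r' x 3
RLE = "r4o4r3"


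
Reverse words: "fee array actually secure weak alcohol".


Original: "fee array actually secure weak alcohol"
Words (1..n): fee | array | actually | secure | weak | alcohol
Reversed (n..1): alcohol | weak | secure | actually | array | fee
Result = "alcohol weak secure actually array fee"


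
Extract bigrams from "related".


Word: "related" (length 7)
Number of bigrams = 7 - 2 + 1 = 6
  Position 0: "re"
  Position 1: "el"
  Position 2: "la"
  Position 3: "at"
  Position 4: "te"
  Position 5: "ed"
Bigrams = "re", "el", "la", "at", "te", "ed"


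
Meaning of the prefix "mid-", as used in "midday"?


Prefix: mid-
As in: midday -> mid- + day
Meaning = middle


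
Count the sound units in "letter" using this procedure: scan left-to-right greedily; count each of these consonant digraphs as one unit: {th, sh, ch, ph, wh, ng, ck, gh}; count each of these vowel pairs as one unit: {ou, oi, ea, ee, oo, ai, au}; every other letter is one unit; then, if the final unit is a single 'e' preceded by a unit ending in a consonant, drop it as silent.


Word: "letter" (6 letters)
Left-to-right scan:
  1. 'l' (letter)
  2. 'e' (letter)
  3. 't' (letter)
  4. 't' (letter)
  5. 'e' (letter)
  6. 'r' (letter)
Units from scan: 6
Sound units = 6 units


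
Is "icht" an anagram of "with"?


Word 1: "with" → sorted: hitw
Word 2: "icht" → sorted: chit
Same letters? hitw != chit
Anagram = No


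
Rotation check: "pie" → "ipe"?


Word: "pie", Candidate: "ipe"
Method: check if candidate is substring of word+word
"piepie" contains "ipe"? No
Is rotation = No


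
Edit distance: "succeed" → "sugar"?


Word 1: "succeed" (length 7)
Word 2: "sugar" (length 5)
One optimal edit sequence (insert/delete/substitute each cost 1):
  1. keep 's'
  2. keep 'u'
  3. delete 'c'  (+1)
  4. delete 'c'  (+1)
  5. substitute 'e' -> 'g'  (+1)
  6. substitute 'e' -> 'a'  (+1)
  7. substitute 'd' -> 'r'  (+1)
Total edit operations: 5
Edit distance = 5


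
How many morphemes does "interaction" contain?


Word: "interaction"
Morphemes: inter- | act | -ion
Each morpheme carries meaning
= 3 morphemes


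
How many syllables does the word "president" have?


Word: "president"
Syllable breakdown: pres / i / dent
Counting: 3 parts
= 3 syllables


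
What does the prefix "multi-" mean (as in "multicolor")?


Prefix: multi-
As in: multicolor -> multi- + color
Meaning = many
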